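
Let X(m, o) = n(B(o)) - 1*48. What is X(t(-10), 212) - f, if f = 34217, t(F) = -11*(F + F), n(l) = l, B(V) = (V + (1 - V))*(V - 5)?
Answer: -34058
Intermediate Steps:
B(V) = -5 + V (B(V) = 1*(-5 + V) = -5 + V)
t(F) = -22*F
X(m, o) = -53 + o (X(m, o) = (-5 + o) - 1*48 = (-5 + o) - 48 = -53 + o)
X(t(-10), 212) - f = (-53 + 212) - 1*34217 = 159 - 34217 = -34058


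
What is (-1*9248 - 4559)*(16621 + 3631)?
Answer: -279619364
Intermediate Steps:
(-1*9248 - 4559)*(16621 + 3631) = (-9248 - 4559)*20252 = -13807*20252 = -279619364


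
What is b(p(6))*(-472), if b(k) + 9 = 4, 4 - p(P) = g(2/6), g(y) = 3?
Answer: 2360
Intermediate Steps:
p(P) = 1 (p(P) = 4 - 1*3 = 4 - 3 = 1)
b(k) = -5 (b(k) = -9 + 4 = -5)
b(p(6))*(-472) = -5*(-472) = 2360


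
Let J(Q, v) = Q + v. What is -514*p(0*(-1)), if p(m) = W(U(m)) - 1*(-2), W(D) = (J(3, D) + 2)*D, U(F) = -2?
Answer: 2056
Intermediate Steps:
W(D) = D*(5 + D) (W(D) = ((3 + D) + 2)*D = (5 + D)*D = D*(5 + D))
p(m) = -4 (p(m) = -2*(5 - 2) - 1*(-2) = -2*3 + 2 = -6 + 2 = -4)
-514*p(0*(-1)) = -514*(-4) = 2056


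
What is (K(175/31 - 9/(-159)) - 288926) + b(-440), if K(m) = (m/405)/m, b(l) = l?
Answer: -117193229/405 ≈ -2.8937e+5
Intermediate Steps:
K(m) = 1/405 (K(m) = (m*(1/405))/m = (m/405)/m = 1/405)
(K(175/31 - 9/(-159)) - 288926) + b(-440) = (1/405 - 288926) - 440 = -117015029/405 - 440 = -117193229/405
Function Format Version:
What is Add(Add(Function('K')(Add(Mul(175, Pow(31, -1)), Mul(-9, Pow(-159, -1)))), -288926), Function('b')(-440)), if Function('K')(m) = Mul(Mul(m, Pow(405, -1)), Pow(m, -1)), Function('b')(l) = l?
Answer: Rational(-117193229, 405) ≈ -2.8937e+5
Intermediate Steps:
Function('K')(m) = Rational(1, 405) (Function('K')(m) = Mul(Mul(m, Rational(1, 405)), Pow(m, -1)) = Mul(Mul(Rational(1, 405), m), Pow(m, -1)) = Rational(1, 405))
Add(Add(Function('K')(Add(Mul(175, Pow(31, -1)), Mul(-9, Pow(-159, -1)))), -288926), Function('b')(-440)) = Add(Add(Rational(1, 405), -288926), -440) = Add(Rational(-117015029, 405), -440) = Rational(-117193229, 405)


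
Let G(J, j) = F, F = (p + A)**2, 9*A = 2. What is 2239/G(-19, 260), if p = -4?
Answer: 181359/1156 ≈ 156.89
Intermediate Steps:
A = 2/9 (A = (1/9)*2 = 2/9 ≈ 0.22222)
F = 1156/81 (F = (-4 + 2/9)**2 = (-34/9)**2 = 1156/81 ≈ 14.272)
G(J, j) = 1156/81
2239/G(-19, 260) = 2239/(1156/81) = 2239*(81/1156) = 181359/1156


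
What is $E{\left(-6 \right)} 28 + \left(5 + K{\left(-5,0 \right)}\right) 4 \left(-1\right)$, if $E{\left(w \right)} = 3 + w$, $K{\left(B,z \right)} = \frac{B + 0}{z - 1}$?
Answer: $-124$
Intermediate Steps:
$K{\left(B,z \right)} = \frac{B}{-1 + z}$
$E{\left(-6 \right)} 28 + \left(5 + K{\left(-5,0 \right)}\right) 4 \left(-1\right) = \left(3 - 6\right) 28 + \left(5 - \frac{5}{-1 + 0}\right) 4 \left(-1\right) = \left(-3\right) 28 + \left(5 - \frac{5}{-1}\right) 4 \left(-1\right) = -84 + \left(5 - -5\right) 4 \left(-1\right) = -84 + \left(5 + 5\right) 4 \left(-1\right) = -84 + 10 \cdot 4 \left(-1\right) = -84 + 40 \left(-1\right) = -84 - 40 = -124$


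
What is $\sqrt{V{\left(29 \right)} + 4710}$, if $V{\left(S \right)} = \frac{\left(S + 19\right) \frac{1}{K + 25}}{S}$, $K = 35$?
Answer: $\frac{\sqrt{99028330}}{145} \approx 68.63$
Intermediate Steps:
$V{\left(S \right)} = \frac{\frac{19}{60} + \frac{S}{60}}{S}$ ($V{\left(S \right)} = \frac{\left(S + 19\right) \frac{1}{35 + 25}}{S} = \frac{\left(19 + S\right) \frac{1}{60}}{S} = \frac{\frac{19}{60} + \frac{S}{60}}{S}$)
$\sqrt{V{\left(29 \right)} + 4710} = \sqrt{\frac{19 + 29}{60 \cdot 29} + 4710} = \sqrt{\frac{1}{60} \cdot \frac{1}{29} \cdot 48 + 4710} = \sqrt{\frac{4}{145} + 4710} = \sqrt{\frac{682954}{145}} = \frac{\sqrt{99028330}}{145}$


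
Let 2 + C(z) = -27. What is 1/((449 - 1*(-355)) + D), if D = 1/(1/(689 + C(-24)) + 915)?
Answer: 603901/485537064 ≈ 0.0012438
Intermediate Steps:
C(z) = -29 (C(z) = -2 - 27 = -29)
D = 660/603901 (D = 1/(1/(689 - 29) + 915) = 1/(1/660 + 915) = 1/(603901/660) = 660/603901 ≈ 0.0010929)
1/((449 - 1*(-355)) + D) = 1/((449 - 1*(-355)) + 660/603901) = 1/((449 + 355) + 660/603901) = 1/(804 + 660/603901) = 1/(485537064/603901) = 603901/485537064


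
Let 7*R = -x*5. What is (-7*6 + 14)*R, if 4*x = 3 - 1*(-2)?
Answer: 25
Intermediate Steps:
x = 5/4 (x = (3 - 1*(-2))/4 = (3 + 2)/4 = (¼)*5 = 5/4 ≈ 1.2500)
R = -25/28 (R = (-1*5/4*5)/7 = (-5/4*5)/7 = (⅐)*(-25/4) = -25/28 ≈ -0.89286)
(-7*6 + 14)*R = (-7*6 + 14)*(-25/28) = (-42 + 14)*(-25/28) = -28*(-25/28) = 25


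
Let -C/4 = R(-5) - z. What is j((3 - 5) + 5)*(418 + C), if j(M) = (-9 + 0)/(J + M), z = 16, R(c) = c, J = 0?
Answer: -1506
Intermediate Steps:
j(M) = -9/M (j(M) = (-9 + 0)/(0 + M) = -9/M)
C = 84 (C = -4*(-5 - 1*16) = -4*(-5 - 16) = -4*(-21) = 84)
j((3 - 5) + 5)*(418 + C) = (-9/((3 - 5) + 5))*(418 + 84) = -9/(-2 + 5)*502 = -9/3*502 = -9*⅓*502 = -3*502 = -1506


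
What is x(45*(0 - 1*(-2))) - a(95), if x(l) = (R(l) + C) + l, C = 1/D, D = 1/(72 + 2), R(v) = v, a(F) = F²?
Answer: -8771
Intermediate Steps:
D = 1/74 ≈ 0.013514
C = 74 (C = 1/(1/74) = 74)
x(l) = 74 + 2*l (x(l) = (l + 74) + l = (74 + l) + l = 74 + 2*l)
x(45*(0 - 1*(-2))) - a(95) = (74 + 2*(45*(0 - 1*(-2)))) - 1*95² = (74 + 2*(45*(0 + 2))) - 1*9025 = (74 + 2*(45*2)) - 9025 = (74 + 2*90) - 9025 = (74 + 180) - 9025 = 254 - 9025 = -8771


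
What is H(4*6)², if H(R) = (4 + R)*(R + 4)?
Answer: 614656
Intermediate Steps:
H(R) = (4 + R)² (H(R) = (4 + R)*(4 + R) = (4 + R)²)
H(4*6)² = ((4 + 4*6)²)² = ((4 + 24)²)² = (28²)² = 784² = 614656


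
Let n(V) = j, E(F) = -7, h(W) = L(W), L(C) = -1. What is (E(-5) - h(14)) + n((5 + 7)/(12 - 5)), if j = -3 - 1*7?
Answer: -16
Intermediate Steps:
h(W) = -1
j = -10 (j = -3 - 7 = -10)
n(V) = -10
(E(-5) - h(14)) + n((5 + 7)/(12 - 5)) = (-7 - 1*(-1)) - 10 = (-7 + 1) - 10 = -6 - 10 = -16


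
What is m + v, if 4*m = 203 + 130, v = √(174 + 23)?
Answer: 333/4 + √197 ≈ 97.286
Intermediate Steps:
v = √197 ≈ 14.036
m = 333/4 (m = (203 + 130)/4 = (¼)*333 = 333/4 ≈ 83.250)
m + v = 333/4 + √197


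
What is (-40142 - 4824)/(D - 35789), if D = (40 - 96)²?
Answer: 44966/32653 ≈ 1.3771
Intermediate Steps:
D = 3136 (D = (-56)² = 3136)
(-40142 - 4824)/(D - 35789) = (-40142 - 4824)/(3136 - 35789) = -44966/(-32653) = -44966*(-1/32653) = 44966/32653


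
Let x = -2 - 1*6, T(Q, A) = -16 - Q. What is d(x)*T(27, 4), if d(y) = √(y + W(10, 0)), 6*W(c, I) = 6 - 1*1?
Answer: -43*I*√258/6 ≈ -115.11*I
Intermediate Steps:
W(c, I) = ⅚ (W(c, I) = (6 - 1*1)/6 = (6 - 1)/6 = (⅙)*5 = ⅚)
x = -8 (x = -2 - 6 = -8)
d(y) = √(⅚ + y) (d(y) = √(y + ⅚) = √(⅚ + y))
d(x)*T(27, 4) = (√(30 + 36*(-8))/6)*(-16 - 1*27) = (√(30 - 288)/6)*(-16 - 27) = (√(-258)/6)*(-43) = ((I*√258)/6)*(-43) = (I*√258/6)*(-43) = -43*I*√258/6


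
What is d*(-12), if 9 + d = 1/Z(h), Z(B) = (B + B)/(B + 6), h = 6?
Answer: 96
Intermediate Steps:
Z(B) = 2*B/(6 + B) (Z(B) = (2*B)/(6 + B) = 2*B/(6 + B))
d = -8 (d = -9 + 1/(2*6/(6 + 6)) = -9 + 1/(2*6/12) = -9 + 1/(2*6*(1/12)) = -9 + 1/1 = -9 + 1 = -8)
d*(-12) = -8*(-12) = 96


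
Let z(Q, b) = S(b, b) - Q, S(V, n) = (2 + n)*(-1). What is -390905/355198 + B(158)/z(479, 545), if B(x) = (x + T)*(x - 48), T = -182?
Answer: 89442365/60738858 ≈ 1.4726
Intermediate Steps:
S(V, n) = -2 - n
z(Q, b) = -2 - Q - b (z(Q, b) = (-2 - b) - Q = -2 - Q - b)
B(x) = (-182 + x)*(-48 + x) (B(x) = (x - 182)*(x - 48) = (-182 + x)*(-48 + x))
-390905/355198 + B(158)/z(479, 545) = -390905/355198 + (8736 + 158**2 - 230*158)/(-2 - 1*479 - 1*545) = -390905*1/355198 + (8736 + 24964 - 36340)/(-2 - 479 - 545) = -390905/355198 - 2640/(-1026) = -390905/355198 - 2640*(-1/1026) = -390905/355198 + 440/171 = 89442365/60738858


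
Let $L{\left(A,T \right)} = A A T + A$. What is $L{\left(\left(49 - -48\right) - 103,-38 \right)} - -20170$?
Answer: $18796$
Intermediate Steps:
$L{\left(A,T \right)} = A + T A^{2}$ ($L{\left(A,T \right)} = A^{2} T + A = T A^{2} + A = A + T A^{2}$)
$L{\left(\left(49 - -48\right) - 103,-38 \right)} - -20170 = \left(\left(49 - -48\right) - 103\right) \left(1 + \left(\left(49 - -48\right) - 103\right) \left(-38\right)\right) - -20170 = \left(\left(49 + 48\right) - 103\right) \left(1 + \left(\left(49 + 48\right) - 103\right) \left(-38\right)\right) + 20170 = \left(97 - 103\right) \left(1 + \left(97 - 103\right) \left(-38\right)\right) + 20170 = - 6 \left(1 - -228\right) + 20170 = - 6 \left(1 + 228\right) + 20170 = \left(-6\right) 229 + 20170 = -1374 + 20170 = 18796$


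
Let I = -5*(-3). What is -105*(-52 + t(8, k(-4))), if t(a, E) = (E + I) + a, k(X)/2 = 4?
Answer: 2205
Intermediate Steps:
I = 15
k(X) = 8 (k(X) = 2*4 = 8)
t(a, E) = 15 + E + a (t(a, E) = (E + 15) + a = (15 + E) + a = 15 + E + a)
-105*(-52 + t(8, k(-4))) = -105*(-52 + (15 + 8 + 8)) = -105*(-52 + 31) = -105*(-21) = 2205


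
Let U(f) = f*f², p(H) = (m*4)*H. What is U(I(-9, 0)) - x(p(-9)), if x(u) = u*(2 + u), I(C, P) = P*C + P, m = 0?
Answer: 0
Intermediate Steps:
p(H) = 0 (p(H) = (0*4)*H = 0*H = 0)
I(C, P) = P + C*P (I(C, P) = C*P + P = P + C*P)
U(f) = f³
U(I(-9, 0)) - x(p(-9)) = (0*(1 - 9))³ - 0*(2 + 0) = (0*(-8))³ - 0*2 = 0³ - 1*0 = 0 + 0 = 0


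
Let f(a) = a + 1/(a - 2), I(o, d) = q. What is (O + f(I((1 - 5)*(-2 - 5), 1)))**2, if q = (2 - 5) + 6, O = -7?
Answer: 9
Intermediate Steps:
q = 3 (q = -3 + 6 = 3)
I(o, d) = 3
f(a) = a + 1/(-2 + a)
(O + f(I((1 - 5)*(-2 - 5), 1)))**2 = (-7 + (1 + 3**2 - 2*3)/(-2 + 3))**2 = (-7 + (1 + 9 - 6)/1)**2 = (-7 + 1*4)**2 = (-7 + 4)**2 = (-3)**2 = 9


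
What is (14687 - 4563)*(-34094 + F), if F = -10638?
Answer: -452866768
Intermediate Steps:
(14687 - 4563)*(-34094 + F) = (14687 - 4563)*(-34094 - 10638) = 10124*(-44732) = -452866768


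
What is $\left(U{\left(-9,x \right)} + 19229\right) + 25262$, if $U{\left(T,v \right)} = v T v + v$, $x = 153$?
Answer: $-166037$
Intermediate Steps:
$U{\left(T,v \right)} = v + T v^{2}$ ($U{\left(T,v \right)} = T v v + v = T v^{2} + v = v + T v^{2}$)
$\left(U{\left(-9,x \right)} + 19229\right) + 25262 = \left(153 \left(1 - 1377\right) + 19229\right) + 25262 = \left(153 \left(-1376\right) + 19229\right) + 25262 = \left(-210528 + 19229\right) + 25262 = -191299 + 25262 = -166037$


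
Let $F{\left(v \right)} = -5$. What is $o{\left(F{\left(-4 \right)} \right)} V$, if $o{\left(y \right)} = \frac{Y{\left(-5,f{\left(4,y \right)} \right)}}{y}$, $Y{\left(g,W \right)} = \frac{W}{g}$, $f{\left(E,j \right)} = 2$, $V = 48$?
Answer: $\frac{96}{25} \approx 3.84$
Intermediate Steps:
$o{\left(y \right)} = - \frac{2}{5 y}$ ($o{\left(y \right)} = \frac{2 \frac{1}{-5}}{y} = \frac{2 \left(- \frac{1}{5}\right)}{y} = - \frac{2}{5 y}$)
$o{\left(F{\left(-4 \right)} \right)} V = - \frac{2}{5 \left(-5\right)} 48 = \left(- \frac{2}{5}\right) \left(- \frac{1}{5}\right) 48 = \frac{2}{25} \cdot 48 = \frac{96}{25}$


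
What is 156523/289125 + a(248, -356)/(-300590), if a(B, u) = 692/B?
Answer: 583400678543/1077660238500 ≈ 0.54136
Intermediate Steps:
156523/289125 + a(248, -356)/(-300590) = 156523/289125 + (692/248)/(-300590) = 156523*(1/289125) + (692*(1/248))*(-1/300590) = 156523/289125 + (173/62)*(-1/300590) = 156523/289125 - 173/18636580 = 583400678543/1077660238500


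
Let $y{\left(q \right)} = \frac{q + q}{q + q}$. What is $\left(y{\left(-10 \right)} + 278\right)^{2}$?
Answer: $77841$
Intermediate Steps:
$y{\left(q \right)} = 1$ ($y{\left(q \right)} = \frac{2 q}{2 q} = 2 q \frac{1}{2 q} = 1$)
$\left(y{\left(-10 \right)} + 278\right)^{2} = \left(1 + 278\right)^{2} = 279^{2} = 77841$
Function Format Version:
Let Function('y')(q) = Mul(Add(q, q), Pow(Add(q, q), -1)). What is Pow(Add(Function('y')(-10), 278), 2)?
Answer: 77841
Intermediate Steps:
Function('y')(q) = 1 (Function('y')(q) = Mul(Mul(2, q), Pow(Mul(2, q), -1)) = Mul(Mul(2, q), Mul(Rational(1, 2), Pow(q, -1))) = 1)
Pow(Add(Function('y')(-10), 278), 2) = Pow(Add(1, 278), 2) = Pow(279, 2) = 77841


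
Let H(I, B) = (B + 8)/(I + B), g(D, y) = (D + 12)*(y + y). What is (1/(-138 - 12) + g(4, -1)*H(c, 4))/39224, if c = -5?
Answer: 57599/5883600 ≈ 0.0097897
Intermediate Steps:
g(D, y) = 2*y*(12 + D) (g(D, y) = (12 + D)*(2*y) = 2*y*(12 + D))
H(I, B) = (8 + B)/(B + I)
(1/(-138 - 12) + g(4, -1)*H(c, 4))/39224 = (1/(-138 - 12) + (2*(-1)*(12 + 4))*((8 + 4)/(4 - 5)))/39224 = (1/(-150) + (2*(-1)*16)*(12/(-1)))*(1/39224) = (-1/150 - (-32)*12)*(1/39224) = (-1/150 - 32*(-12))*(1/39224) = (-1/150 + 384)*(1/39224) = (57599/150)*(1/39224) = 57599/5883600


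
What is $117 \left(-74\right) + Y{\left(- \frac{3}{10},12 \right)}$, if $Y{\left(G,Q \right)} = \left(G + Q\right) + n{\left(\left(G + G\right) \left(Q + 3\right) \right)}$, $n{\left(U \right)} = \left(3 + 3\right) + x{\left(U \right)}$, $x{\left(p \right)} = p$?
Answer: $- \frac{86493}{10} \approx -8649.3$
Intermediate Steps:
$n{\left(U \right)} = 6 + U$ ($n{\left(U \right)} = \left(3 + 3\right) + U = 6 + U$)
$Y{\left(G,Q \right)} = 6 + G + Q + 2 G \left(3 + Q\right)$ ($Y{\left(G,Q \right)} = \left(G + Q\right) + \left(6 + \left(G + G\right) \left(Q + 3\right)\right) = \left(G + Q\right) + \left(6 + 2 G \left(3 + Q\right)\right) = 6 + G + Q + 2 G \left(3 + Q\right)$)
$117 \left(-74\right) + Y{\left(- \frac{3}{10},12 \right)} = 117 \left(-74\right) + \left(6 - \frac{3}{10} + 12 + 2 \left(- \frac{3}{10}\right) \left(3 + 12\right)\right) = -8658 + \left(6 - \frac{3}{10} + 12 + 2 \left(\left(-3\right) \frac{1}{10}\right) 15\right) = -8658 + \left(6 - \frac{3}{10} + 12 + 2 \left(- \frac{3}{10}\right) 15\right) = -8658 + \left(6 - \frac{3}{10} + 12 - 9\right) = -8658 + \frac{87}{10} = - \frac{86493}{10}$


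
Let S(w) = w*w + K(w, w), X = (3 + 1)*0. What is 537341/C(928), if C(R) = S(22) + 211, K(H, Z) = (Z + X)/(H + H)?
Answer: 1074682/1391 ≈ 772.60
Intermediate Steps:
X = 0 (X = 4*0 = 0)
K(H, Z) = Z/(2*H) (K(H, Z) = (Z + 0)/(H + H) = Z/((2*H)) = Z*(1/(2*H)) = Z/(2*H))
S(w) = ½ + w² (S(w) = w*w + w/(2*w) = w² + ½ = ½ + w²)
C(R) = 1391/2 (C(R) = (½ + 22²) + 211 = (½ + 484) + 211 = 969/2 + 211 = 1391/2)
537341/C(928) = 537341/(1391/2) = 537341*(2/1391) = 1074682/1391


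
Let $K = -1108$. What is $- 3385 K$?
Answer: $3750580$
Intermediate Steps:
$- 3385 K = - 3385 \left(-1108\right) = \left(-1\right) \left(-3750580\right) = 3750580$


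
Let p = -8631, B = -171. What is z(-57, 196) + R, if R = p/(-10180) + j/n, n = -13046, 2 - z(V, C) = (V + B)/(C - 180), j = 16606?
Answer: 262710687/16601035 ≈ 15.825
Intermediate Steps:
z(V, C) = 2 - (-171 + V)/(-180 + C) (z(V, C) = 2 - (V - 171)/(C - 180) = 2 - (-171 + V)/(-180 + C))
R = -28224527/66404140 (R = -8631/(-10180) + 16606/(-13046) = -8631*(-1/10180) + 16606*(-1/13046) = 8631/10180 - 8303/6523 = -28224527/66404140 ≈ -0.42504)
z(-57, 196) + R = (-189 - 1*(-57) + 2*196)/(-180 + 196) - 28224527/66404140 = (-189 + 57 + 392)/16 - 28224527/66404140 = (1/16)*260 - 28224527/66404140 = 65/4 - 28224527/66404140 = 262710687/16601035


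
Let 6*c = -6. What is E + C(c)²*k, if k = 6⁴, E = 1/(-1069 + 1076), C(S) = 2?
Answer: 36289/7 ≈ 5184.1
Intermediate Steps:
c = -1 (c = (⅙)*(-6) = -1)
E = ⅐ (E = 1/7 = ⅐ ≈ 0.14286)
k = 1296
E + C(c)²*k = ⅐ + 2²*1296 = ⅐ + 4*1296 = ⅐ + 5184 = 36289/7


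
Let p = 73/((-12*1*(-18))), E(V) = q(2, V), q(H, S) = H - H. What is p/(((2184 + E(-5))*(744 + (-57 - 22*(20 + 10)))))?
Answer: 73/12737088 ≈ 5.7313e-6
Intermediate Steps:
q(H, S) = 0
E(V) = 0
p = 73/216 (p = 73/((-12*(-18))) = 73/216 ≈ 0.33796)
p/(((2184 + E(-5))*(744 + (-57 - 22*(20 + 10))))) = 73/(216*(((2184 + 0)*(744 + (-57 - 22*(20 + 10)))))) = 73/(216*((2184*(744 + (-57 - 22*30))))) = 73/(216*((2184*(744 + (-57 - 1*660))))) = 73/(216*((2184*(744 + (-57 - 660))))) = 73/(216*((2184*(744 - 717)))) = 73/(216*((2184*27))) = (73/216)/58968 = (73/216)*(1/58968) = 73/12737088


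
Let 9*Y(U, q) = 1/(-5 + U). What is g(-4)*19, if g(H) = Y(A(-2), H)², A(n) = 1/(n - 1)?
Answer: 19/2304 ≈ 0.0082465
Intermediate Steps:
A(n) = 1/(-1 + n)
Y(U, q) = 1/(9*(-5 + U))
g(H) = 1/2304 (g(H) = (1/(9*(-5 + 1/(-1 - 2))))² = (1/(9*(-5 + 1/(-3))))² = (1/(9*(-5 - ⅓)))² = (1/(9*(-16/3)))² = ((⅑)*(-3/16))² = (-1/48)² = 1/2304)
g(-4)*19 = (1/2304)*19 = 19/2304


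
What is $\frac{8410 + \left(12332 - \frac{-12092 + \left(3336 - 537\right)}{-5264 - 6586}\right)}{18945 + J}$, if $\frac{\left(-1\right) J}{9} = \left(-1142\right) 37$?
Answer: $\frac{245783407}{4730887350} \approx 0.051953$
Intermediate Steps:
$J = 380286$ ($J = - 9 \left(\left(-1142\right) 37\right) = \left(-9\right) \left(-42254\right) = 380286$)
$\frac{8410 + \left(12332 - \frac{-12092 + \left(3336 - 537\right)}{-5264 - 6586}\right)}{18945 + J} = \frac{8410 + \left(12332 - \frac{-12092 + \left(3336 - 537\right)}{-5264 - 6586}\right)}{18945 + 380286} = \frac{8410 + \left(12332 - \frac{-12092 + 2799}{-11850}\right)}{399231} = \left(8410 + \left(12332 - \left(-9293\right) \left(- \frac{1}{11850}\right)\right)\right) \frac{1}{399231} = \left(8410 + \left(12332 - \frac{9293}{11850}\right)\right) \frac{1}{399231} = \left(8410 + \frac{146124907}{11850}\right) \frac{1}{399231} = \frac{245783407}{11850} \cdot \frac{1}{399231} = \frac{245783407}{4730887350}$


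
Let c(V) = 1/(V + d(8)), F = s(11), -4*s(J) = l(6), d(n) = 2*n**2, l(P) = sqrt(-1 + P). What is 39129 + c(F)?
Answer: 10257238979/262139 + 4*sqrt(5)/262139 ≈ 39129.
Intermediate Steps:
s(J) = -sqrt(5)/4 (s(J) = -sqrt(-1 + 6)/4 = -sqrt(5)/4)
F = -sqrt(5)/4 ≈ -0.55902
c(V) = 1/(128 + V) (c(V) = 1/(V + 2*8**2) = 1/(V + 2*64) = 1/(V + 128) = 1/(128 + V))
39129 + c(F) = 39129 + 1/(128 - sqrt(5)/4)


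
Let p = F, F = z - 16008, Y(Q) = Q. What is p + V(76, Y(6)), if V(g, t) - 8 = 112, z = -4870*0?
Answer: -15888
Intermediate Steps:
z = 0
V(g, t) = 120 (V(g, t) = 8 + 112 = 120)
F = -16008 (F = 0 - 16008 = -16008)
p = -16008
p + V(76, Y(6)) = -16008 + 120 = -15888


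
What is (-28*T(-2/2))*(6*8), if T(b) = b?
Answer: 1344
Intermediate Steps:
(-28*T(-2/2))*(6*8) = (-(-56)/2)*(6*8) = -(-56)/2*48 = -28*(-1)*48 = 28*48 = 1344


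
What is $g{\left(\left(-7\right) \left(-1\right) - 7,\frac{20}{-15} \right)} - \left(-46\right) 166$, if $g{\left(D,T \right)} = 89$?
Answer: $7725$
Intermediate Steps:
$g{\left(\left(-7\right) \left(-1\right) - 7,\frac{20}{-15} \right)} - \left(-46\right) 166 = 89 - \left(-46\right) 166 = 89 - -7636 = 89 + 7636 = 7725$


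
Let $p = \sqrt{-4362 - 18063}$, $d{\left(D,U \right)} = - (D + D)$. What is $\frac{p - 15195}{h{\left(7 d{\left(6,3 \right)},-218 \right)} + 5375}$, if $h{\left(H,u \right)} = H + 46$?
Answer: $- \frac{5065}{1779} + \frac{5 i \sqrt{897}}{5337} \approx -2.8471 + 0.028059 i$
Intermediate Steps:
$d{\left(D,U \right)} = - 2 D$
$p = 5 i \sqrt{897}$ ($p = \sqrt{-22425} = 5 i \sqrt{897} \approx 149.75 i$)
$h{\left(H,u \right)} = 46 + H$
$\frac{p - 15195}{h{\left(7 d{\left(6,3 \right)},-218 \right)} + 5375} = \frac{5 i \sqrt{897} - 15195}{\left(46 + 7 \left(\left(-2\right) 6\right)\right) + 5375} = \frac{-15195 + 5 i \sqrt{897}}{\left(46 + 7 \left(-12\right)\right) + 5375} = \frac{-15195 + 5 i \sqrt{897}}{\left(46 - 84\right) + 5375} = \frac{-15195 + 5 i \sqrt{897}}{-38 + 5375} = \frac{-15195 + 5 i \sqrt{897}}{5337} = \left(-15195 + 5 i \sqrt{897}\right) \frac{1}{5337} = - \frac{5065}{1779} + \frac{5 i \sqrt{897}}{5337}$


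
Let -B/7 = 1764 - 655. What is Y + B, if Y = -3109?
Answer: -10872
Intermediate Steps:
B = -7763 (B = -7*(1764 - 655) = -7*1109 = -7763)
Y + B = -3109 - 7763 = -10872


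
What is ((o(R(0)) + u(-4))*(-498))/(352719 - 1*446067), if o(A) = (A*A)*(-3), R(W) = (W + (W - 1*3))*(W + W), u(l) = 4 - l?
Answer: 332/7779 ≈ 0.042679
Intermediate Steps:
R(W) = 2*W*(-3 + 2*W) (R(W) = (W + (W - 3))*(2*W) = (W + (-3 + W))*(2*W) = (-3 + 2*W)*(2*W) = 2*W*(-3 + 2*W))
o(A) = -3*A**2 (o(A) = A**2*(-3) = -3*A**2)
((o(R(0)) + u(-4))*(-498))/(352719 - 1*446067) = ((-3*(2*0*(-3 + 2*0))**2 + (4 - 1*(-4)))*(-498))/(352719 - 1*446067) = ((-3*(2*0*(-3 + 0))**2 + (4 + 4))*(-498))/(352719 - 446067) = ((-3*(2*0*(-3))**2 + 8)*(-498))/(-93348) = ((-3*0**2 + 8)*(-498))*(-1/93348) = ((-3*0 + 8)*(-498))*(-1/93348) = ((0 + 8)*(-498))*(-1/93348) = (8*(-498))*(-1/93348) = -3984*(-1/93348) = 332/7779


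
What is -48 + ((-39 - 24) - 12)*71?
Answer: -5373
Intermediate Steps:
-48 + ((-39 - 24) - 12)*71 = -48 + (-63 - 12)*71 = -48 - 75*71 = -48 - 5325 = -5373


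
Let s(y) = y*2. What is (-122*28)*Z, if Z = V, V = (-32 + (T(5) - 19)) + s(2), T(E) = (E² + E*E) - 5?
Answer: 6832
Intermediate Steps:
T(E) = -5 + 2*E² (T(E) = (E² + E²) - 5 = 2*E² - 5 = -5 + 2*E²)
s(y) = 2*y
V = -2 (V = (-32 + ((-5 + 2*5²) - 19)) + 2*2 = (-32 + ((-5 + 2*25) - 19)) + 4 = (-32 + ((-5 + 50) - 19)) + 4 = (-32 + (45 - 19)) + 4 = (-32 + 26) + 4 = -6 + 4 = -2)
Z = -2
(-122*28)*Z = -122*28*(-2) = -3416*(-2) = 6832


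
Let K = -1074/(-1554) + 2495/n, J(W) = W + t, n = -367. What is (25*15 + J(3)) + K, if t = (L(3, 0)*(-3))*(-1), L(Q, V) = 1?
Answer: 35634681/95053 ≈ 374.89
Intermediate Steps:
t = 3 (t = (1*(-3))*(-1) = -3*(-1) = 3)
J(W) = 3 + W (J(W) = W + 3 = 3 + W)
K = -580512/95053 (K = -1074/(-1554) + 2495/(-367) = -1074*(-1/1554) + 2495*(-1/367) = 179/259 - 2495/367 = -580512/95053 ≈ -6.1072)
(25*15 + J(3)) + K = (25*15 + (3 + 3)) - 580512/95053 = (375 + 6) - 580512/95053 = 381 - 580512/95053 = 35634681/95053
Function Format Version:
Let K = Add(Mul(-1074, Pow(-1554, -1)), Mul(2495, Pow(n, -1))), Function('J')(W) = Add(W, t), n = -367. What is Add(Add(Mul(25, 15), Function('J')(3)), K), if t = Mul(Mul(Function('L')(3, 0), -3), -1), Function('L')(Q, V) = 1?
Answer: Rational(35634681, 95053) ≈ 374.89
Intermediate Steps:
t = 3 (t = Mul(Mul(1, -3), -1) = Mul(-3, -1) = 3)
Function('J')(W) = Add(3, W) (Function('J')(W) = Add(W, 3) = Add(3, W))
K = Rational(-580512, 95053) (K = Add(Mul(-1074, Pow(-1554, -1)), Mul(2495, Pow(-367, -1))) = Add(Mul(-1074, Rational(-1, 1554)), Mul(2495, Rational(-1, 367))) = Add(Rational(179, 259), Rational(-2495, 367)) = Rational(-580512, 95053) ≈ -6.1072)
Add(Add(Mul(25, 15), Function('J')(3)), K) = Add(Add(Mul(25, 15), Add(3, 3)), Rational(-580512, 95053)) = Add(Add(375, 6), Rational(-580512, 95053)) = Add(381, Rational(-580512, 95053)) = Rational(35634681, 95053)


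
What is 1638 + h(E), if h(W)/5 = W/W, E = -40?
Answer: 1643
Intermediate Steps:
h(W) = 5 (h(W) = 5*(W/W) = 5*1 = 5)
1638 + h(E) = 1638 + 5 = 1643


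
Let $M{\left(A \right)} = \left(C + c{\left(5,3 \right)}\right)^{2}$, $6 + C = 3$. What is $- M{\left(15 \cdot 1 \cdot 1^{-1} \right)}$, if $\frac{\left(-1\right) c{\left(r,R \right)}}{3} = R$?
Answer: $-144$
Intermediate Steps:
$c{\left(r,R \right)} = - 3 R$
$C = -3$ ($C = -6 + 3 = -3$)
$M{\left(A \right)} = 144$ ($M{\left(A \right)} = \left(-3 - 9\right)^{2} = \left(-12\right)^{2} = 144$)
$- M{\left(15 \cdot 1 \cdot 1^{-1} \right)} = \left(-1\right) 144 = -144$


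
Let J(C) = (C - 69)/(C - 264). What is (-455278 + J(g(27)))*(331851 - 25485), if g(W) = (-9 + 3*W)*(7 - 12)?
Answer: -1115851912971/8 ≈ -1.3948e+11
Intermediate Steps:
g(W) = 45 - 15*W (g(W) = (-9 + 3*W)*(-5) = 45 - 15*W)
J(C) = (-69 + C)/(-264 + C)
(-455278 + J(g(27)))*(331851 - 25485) = (-455278 + (-69 + (45 - 15*27))/(-264 + (45 - 15*27)))*(331851 - 25485) = (-455278 + (-69 + (45 - 405))/(-264 + (45 - 405)))*306366 = (-455278 + (-69 - 360)/(-264 - 360))*306366 = (-455278 - 429/(-624))*306366 = (-455278 - 1/624*(-429))*306366 = (-455278 + 11/16)*306366 = -7284437/16*306366 = -1115851912971/8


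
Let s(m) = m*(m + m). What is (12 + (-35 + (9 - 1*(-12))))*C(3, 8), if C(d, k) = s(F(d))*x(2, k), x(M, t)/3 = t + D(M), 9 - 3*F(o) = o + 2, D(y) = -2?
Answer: -128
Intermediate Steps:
F(o) = 7/3 - o/3 (F(o) = 3 - (o + 2)/3 = 3 - (2 + o)/3 = 3 + (-⅔ - o/3) = 7/3 - o/3)
x(M, t) = -6 + 3*t (x(M, t) = 3*(t - 2) = 3*(-2 + t) = -6 + 3*t)
s(m) = 2*m² (s(m) = m*(2*m) = 2*m²)
C(d, k) = 2*(7/3 - d/3)²*(-6 + 3*k) (C(d, k) = (2*(7/3 - d/3)²)*(-6 + 3*k) = 2*(7/3 - d/3)²*(-6 + 3*k))
(12 + (-35 + (9 - 1*(-12))))*C(3, 8) = (12 + (-35 + (9 - 1*(-12))))*(2*(-7 + 3)²*(-2 + 8)/3) = (12 + (-35 + (9 + 12)))*((⅔)*(-4)²*6) = (12 + (-35 + 21))*((⅔)*16*6) = (12 - 14)*64 = -2*64 = -128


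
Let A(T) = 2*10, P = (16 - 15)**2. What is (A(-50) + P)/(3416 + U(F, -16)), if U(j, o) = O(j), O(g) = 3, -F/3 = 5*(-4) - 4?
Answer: 21/3419 ≈ 0.0061421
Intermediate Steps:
F = 72 (F = -3*(5*(-4) - 4) = -3*(-20 - 4) = -3*(-24) = 72)
U(j, o) = 3
P = 1 (P = 1**2 = 1)
A(T) = 20
(A(-50) + P)/(3416 + U(F, -16)) = (20 + 1)/(3416 + 3) = 21/3419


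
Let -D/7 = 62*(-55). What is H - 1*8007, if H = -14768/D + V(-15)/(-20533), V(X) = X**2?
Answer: -1962360570532/245061355 ≈ -8007.6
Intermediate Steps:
D = 23870 (D = -434*(-55) = -7*(-3410) = 23870)
H = -154301047/245061355 (H = -14768/23870 + (-15)**2/(-20533) = -14768*1/23870 + 225*(-1/20533) = -7384/11935 - 225/20533 = -154301047/245061355 ≈ -0.62964)
H - 1*8007 = -154301047/245061355 - 1*8007 = -154301047/245061355 - 8007 = -1962360570532/245061355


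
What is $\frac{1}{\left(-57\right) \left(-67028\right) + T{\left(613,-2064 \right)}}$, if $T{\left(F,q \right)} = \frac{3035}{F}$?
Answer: $\frac{613}{2342028383} \approx 2.6174 \cdot 10^{-7}$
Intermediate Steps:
$\frac{1}{\left(-57\right) \left(-67028\right) + T{\left(613,-2064 \right)}} = \frac{1}{\left(-57\right) \left(-67028\right) + \frac{3035}{613}} = \frac{1}{3820596 + 3035 \cdot \frac{1}{613}} = \frac{1}{3820596 + \frac{3035}{613}} = \frac{1}{\frac{2342028383}{613}} = \frac{613}{2342028383}$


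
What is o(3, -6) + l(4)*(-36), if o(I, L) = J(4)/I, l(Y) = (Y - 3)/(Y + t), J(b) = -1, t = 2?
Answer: -19/3 ≈ -6.3333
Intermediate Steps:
l(Y) = (-3 + Y)/(2 + Y) (l(Y) = (Y - 3)/(Y + 2) = (-3 + Y)/(2 + Y))
o(I, L) = -1/I
o(3, -6) + l(4)*(-36) = -1/3 + ((-3 + 4)/(2 + 4))*(-36) = -1*⅓ + (1/6)*(-36) = -⅓ + ((⅙)*1)*(-36) = -⅓ + (⅙)*(-36) = -⅓ - 6 = -19/3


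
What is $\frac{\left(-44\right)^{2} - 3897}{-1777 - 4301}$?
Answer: $\frac{1961}{6078} \approx 0.32264$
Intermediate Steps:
$\frac{\left(-44\right)^{2} - 3897}{-1777 - 4301} = \frac{1936 - 3897}{-6078} = \left(-1961\right) \left(- \frac{1}{6078}\right) = \frac{1961}{6078}$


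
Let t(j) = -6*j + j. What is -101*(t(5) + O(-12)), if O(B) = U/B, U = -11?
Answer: 29189/12 ≈ 2432.4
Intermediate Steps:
t(j) = -5*j
O(B) = -11/B
-101*(t(5) + O(-12)) = -101*(-5*5 - 11/(-12)) = -101*(-25 - 11*(-1/12)) = -101*(-25 + 11/12) = -101*(-289/12) = 29189/12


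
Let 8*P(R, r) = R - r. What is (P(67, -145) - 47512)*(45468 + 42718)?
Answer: -4187556303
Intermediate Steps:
P(R, r) = -r/8 + R/8 (P(R, r) = (R - r)/8 = -r/8 + R/8)
(P(67, -145) - 47512)*(45468 + 42718) = ((-1/8*(-145) + (1/8)*67) - 47512)*(45468 + 42718) = ((145/8 + 67/8) - 47512)*88186 = (53/2 - 47512)*88186 = -94971/2*88186 = -4187556303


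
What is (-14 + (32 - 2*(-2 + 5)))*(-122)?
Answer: -1464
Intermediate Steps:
(-14 + (32 - 2*(-2 + 5)))*(-122) = (-14 + (32 - 2*3))*(-122) = (-14 + (32 - 6))*(-122) = (-14 + 26)*(-122) = 12*(-122) = -1464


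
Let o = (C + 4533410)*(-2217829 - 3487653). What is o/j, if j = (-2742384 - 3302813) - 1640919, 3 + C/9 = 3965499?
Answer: 57372720898817/1921529 ≈ 2.9858e+7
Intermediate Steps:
C = 35689464 (C = -27 + 9*3965499 = -27 + 35689491 = 35689464)
j = -7686116 (j = -6045197 - 1640919 = -7686116)
o = -229490883595268 (o = (35689464 + 4533410)*(-2217829 - 3487653) = 40222874*(-5705482) = -229490883595268)
o/j = -229490883595268/(-7686116) = -229490883595268*(-1/7686116) = 57372720898817/1921529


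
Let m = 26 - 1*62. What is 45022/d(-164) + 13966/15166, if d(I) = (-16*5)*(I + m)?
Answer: 226564913/60664000 ≈ 3.7347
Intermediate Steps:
m = -36 (m = 26 - 62 = -36)
d(I) = 2880 - 80*I (d(I) = (-16*5)*(I - 36) = -80*(-36 + I) = 2880 - 80*I)
45022/d(-164) + 13966/15166 = 45022/(2880 - 80*(-164)) + 13966/15166 = 45022/(2880 + 13120) + 13966*(1/15166) = 45022/16000 + 6983/7583 = 45022*(1/16000) + 6983/7583 = 22511/8000 + 6983/7583 = 226564913/60664000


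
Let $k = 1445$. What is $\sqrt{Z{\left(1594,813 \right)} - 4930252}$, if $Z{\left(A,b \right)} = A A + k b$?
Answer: $3 i \sqrt{134959} \approx 1102.1 i$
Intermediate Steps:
$Z{\left(A,b \right)} = A^{2} + 1445 b$ ($Z{\left(A,b \right)} = A A + 1445 b = A^{2} + 1445 b$)
$\sqrt{Z{\left(1594,813 \right)} - 4930252} = \sqrt{\left(1594^{2} + 1445 \cdot 813\right) - 4930252} = \sqrt{\left(2540836 + 1174785\right) - 4930252} = \sqrt{3715621 - 4930252} = \sqrt{-1214631} = 3 i \sqrt{134959}$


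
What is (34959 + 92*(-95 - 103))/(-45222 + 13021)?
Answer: -16743/32201 ≈ -0.51995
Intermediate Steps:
(34959 + 92*(-95 - 103))/(-45222 + 13021) = (34959 + 92*(-198))/(-32201) = (34959 - 18216)*(-1/32201) = 16743*(-1/32201) = -16743/32201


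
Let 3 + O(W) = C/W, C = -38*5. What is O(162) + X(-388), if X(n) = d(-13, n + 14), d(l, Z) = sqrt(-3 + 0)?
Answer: -338/81 + I*sqrt(3) ≈ -4.1728 + 1.732*I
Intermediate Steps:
C = -190
d(l, Z) = I*sqrt(3) (d(l, Z) = sqrt(-3) = I*sqrt(3))
O(W) = -3 - 190/W
X(n) = I*sqrt(3)
O(162) + X(-388) = (-3 - 190/162) + I*sqrt(3) = (-3 - 190*1/162) + I*sqrt(3) = (-3 - 95/81) + I*sqrt(3) = -338/81 + I*sqrt(3)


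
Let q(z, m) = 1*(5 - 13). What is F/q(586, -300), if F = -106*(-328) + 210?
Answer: -17489/4 ≈ -4372.3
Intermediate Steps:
q(z, m) = -8 (q(z, m) = 1*(-8) = -8)
F = 34978 (F = 34768 + 210 = 34978)
F/q(586, -300) = 34978/(-8) = 34978*(-1/8) = -17489/4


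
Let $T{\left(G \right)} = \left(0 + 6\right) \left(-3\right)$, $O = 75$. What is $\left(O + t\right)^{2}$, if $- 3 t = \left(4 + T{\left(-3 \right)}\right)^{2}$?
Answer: $\frac{841}{9} \approx 93.444$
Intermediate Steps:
$T{\left(G \right)} = -18$ ($T{\left(G \right)} = 6 \left(-3\right) = -18$)
$t = - \frac{196}{3}$ ($t = - \frac{\left(4 - 18\right)^{2}}{3} = - \frac{\left(-14\right)^{2}}{3} = \left(- \frac{1}{3}\right) 196 = - \frac{196}{3} \approx -65.333$)
$\left(O + t\right)^{2} = \left(75 - \frac{196}{3}\right)^{2} = \left(\frac{29}{3}\right)^{2} = \frac{841}{9}$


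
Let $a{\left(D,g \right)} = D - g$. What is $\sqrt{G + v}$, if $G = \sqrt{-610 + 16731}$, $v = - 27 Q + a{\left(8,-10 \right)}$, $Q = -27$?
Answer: $\sqrt{747 + 7 \sqrt{329}} \approx 29.563$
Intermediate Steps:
$v = 747$ ($v = \left(-27\right) \left(-27\right) + \left(8 - -10\right) = 729 + \left(8 + 10\right) = 729 + 18 = 747$)
$G = 7 \sqrt{329}$ ($G = \sqrt{16121} = 7 \sqrt{329} \approx 126.97$)
$\sqrt{G + v} = \sqrt{7 \sqrt{329} + 747} = \sqrt{747 + 7 \sqrt{329}}$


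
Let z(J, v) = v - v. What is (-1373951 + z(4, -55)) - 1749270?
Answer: -3123221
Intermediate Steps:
z(J, v) = 0
(-1373951 + z(4, -55)) - 1749270 = (-1373951 + 0) - 1749270 = -1373951 - 1749270 = -3123221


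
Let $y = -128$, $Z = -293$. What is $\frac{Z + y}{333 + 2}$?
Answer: $- \frac{421}{335} \approx -1.2567$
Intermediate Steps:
$\frac{Z + y}{333 + 2} = \frac{-293 - 128}{333 + 2} = - \frac{421}{335}$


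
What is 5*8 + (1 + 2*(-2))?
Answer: 37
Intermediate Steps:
5*8 + (1 + 2*(-2)) = 40 + (1 - 4) = 40 - 3 = 37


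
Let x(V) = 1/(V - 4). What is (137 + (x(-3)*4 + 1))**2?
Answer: 925444/49 ≈ 18887.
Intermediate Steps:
x(V) = 1/(-4 + V)
(137 + (x(-3)*4 + 1))**2 = (137 + (4/(-4 - 3) + 1))**2 = (137 + (4/(-7) + 1))**2 = (137 + (-1/7*4 + 1))**2 = (137 + (-4/7 + 1))**2 = (137 + 3/7)**2 = (962/7)**2 = 925444/49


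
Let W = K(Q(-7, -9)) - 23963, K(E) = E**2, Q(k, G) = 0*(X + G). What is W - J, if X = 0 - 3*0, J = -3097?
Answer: -20866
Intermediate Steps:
X = 0 (X = 0 + 0 = 0)
Q(k, G) = 0 (Q(k, G) = 0*(0 + G) = 0*G = 0)
W = -23963 (W = 0**2 - 23963 = 0 - 23963 = -23963)
W - J = -23963 - 1*(-3097) = -23963 + 3097 = -20866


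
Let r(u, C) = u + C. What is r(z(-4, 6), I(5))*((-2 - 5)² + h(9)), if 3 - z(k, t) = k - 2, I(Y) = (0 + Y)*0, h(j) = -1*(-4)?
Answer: 477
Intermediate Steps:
h(j) = 4
I(Y) = 0 (I(Y) = Y*0 = 0)
z(k, t) = 5 - k (z(k, t) = 3 - (k - 2) = 3 - (-2 + k) = 3 + (2 - k) = 5 - k)
r(u, C) = C + u
r(z(-4, 6), I(5))*((-2 - 5)² + h(9)) = (0 + (5 - 1*(-4)))*((-2 - 5)² + 4) = (0 + (5 + 4))*((-7)² + 4) = (0 + 9)*(49 + 4) = 9*53 = 477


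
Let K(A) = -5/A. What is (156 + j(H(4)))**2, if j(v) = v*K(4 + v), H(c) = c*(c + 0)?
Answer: 23104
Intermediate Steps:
H(c) = c**2 (H(c) = c*c = c**2)
j(v) = -5*v/(4 + v) (j(v) = v*(-5/(4 + v)) = -5*v/(4 + v))
(156 + j(H(4)))**2 = (156 - 5*4**2/(4 + 4**2))**2 = (156 - 5*16/(4 + 16))**2 = (156 - 5*16/20)**2 = (156 - 5*16*1/20)**2 = (156 - 4)**2 = 152**2 = 23104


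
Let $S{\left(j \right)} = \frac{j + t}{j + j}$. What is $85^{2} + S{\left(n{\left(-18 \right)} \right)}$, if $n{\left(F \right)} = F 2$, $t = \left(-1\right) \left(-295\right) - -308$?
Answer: $\frac{57737}{8} \approx 7217.1$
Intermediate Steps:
$t = 603$ ($t = 295 + 308 = 603$)
$n{\left(F \right)} = 2 F$
$S{\left(j \right)} = \frac{603 + j}{2 j}$ ($S{\left(j \right)} = \frac{j + 603}{j + j} = \frac{603 + j}{2 j}$)
$85^{2} + S{\left(n{\left(-18 \right)} \right)} = 85^{2} + \frac{603 + 2 \left(-18\right)}{2 \cdot 2 \left(-18\right)} = 7225 + \frac{603 - 36}{2 \left(-36\right)} = 7225 + \frac{1}{2} \left(- \frac{1}{36}\right) 567 = 7225 - \frac{63}{8} = \frac{57737}{8}$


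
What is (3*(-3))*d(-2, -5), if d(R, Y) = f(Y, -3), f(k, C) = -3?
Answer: 27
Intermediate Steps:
d(R, Y) = -3
(3*(-3))*d(-2, -5) = (3*(-3))*(-3) = -9*(-3) = 27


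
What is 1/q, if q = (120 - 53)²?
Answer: 1/4489 ≈ 0.00022277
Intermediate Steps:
q = 4489 (q = 67² = 4489)
1/q = 1/4489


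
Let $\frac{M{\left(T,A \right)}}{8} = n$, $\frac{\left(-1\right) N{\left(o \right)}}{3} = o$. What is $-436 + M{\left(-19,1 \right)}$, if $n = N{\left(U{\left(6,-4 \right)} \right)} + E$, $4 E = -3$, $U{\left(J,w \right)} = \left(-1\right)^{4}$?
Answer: $-466$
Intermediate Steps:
$U{\left(J,w \right)} = 1$
$N{\left(o \right)} = - 3 o$
$E = - \frac{3}{4}$ ($E = \frac{1}{4} \left(-3\right) = - \frac{3}{4} \approx -0.75$)
$n = - \frac{15}{4}$ ($n = \left(-3\right) 1 - \frac{3}{4} = -3 - \frac{3}{4} = - \frac{15}{4} \approx -3.75$)
$M{\left(T,A \right)} = -30$ ($M{\left(T,A \right)} = 8 \left(- \frac{15}{4}\right) = -30$)
$-436 + M{\left(-19,1 \right)} = -436 - 30 = -466$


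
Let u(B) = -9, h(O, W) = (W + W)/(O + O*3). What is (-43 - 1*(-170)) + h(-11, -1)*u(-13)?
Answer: 2785/22 ≈ 126.59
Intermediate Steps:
h(O, W) = W/(2*O) (h(O, W) = (2*W)/(O + 3*O) = (2*W)/((4*O)) = (2*W)*(1/(4*O)) = W/(2*O))
(-43 - 1*(-170)) + h(-11, -1)*u(-13) = (-43 - 1*(-170)) + ((½)*(-1)/(-11))*(-9) = (-43 + 170) + ((½)*(-1)*(-1/11))*(-9) = 127 + (1/22)*(-9) = 127 - 9/22 = 2785/22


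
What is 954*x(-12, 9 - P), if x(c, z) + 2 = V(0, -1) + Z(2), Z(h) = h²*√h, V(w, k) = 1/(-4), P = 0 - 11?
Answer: -4293/2 + 3816*√2 ≈ 3250.1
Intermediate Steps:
P = -11
V(w, k) = -¼
Z(h) = h^(5/2)
x(c, z) = -9/4 + 4*√2 (x(c, z) = -2 + (-¼ + 2^(5/2)) = -2 + (-¼ + 4*√2) = -9/4 + 4*√2)
954*x(-12, 9 - P) = 954*(-9/4 + 4*√2) = -4293/2 + 3816*√2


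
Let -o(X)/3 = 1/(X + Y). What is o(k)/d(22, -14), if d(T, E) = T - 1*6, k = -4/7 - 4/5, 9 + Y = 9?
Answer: 35/256 ≈ 0.13672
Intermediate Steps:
Y = 0 (Y = -9 + 9 = 0)
k = -48/35 (k = -4*1/7 - 4*1/5 = -4/7 - 4/5 = -48/35 ≈ -1.3714)
d(T, E) = -6 + T (d(T, E) = T - 6 = -6 + T)
o(X) = -3/X (o(X) = -3/(X + 0) = -3/X)
o(k)/d(22, -14) = (-3/(-48/35))/(-6 + 22) = (-3*(-35/48))/16 = (1/16)*(35/16) = 35/256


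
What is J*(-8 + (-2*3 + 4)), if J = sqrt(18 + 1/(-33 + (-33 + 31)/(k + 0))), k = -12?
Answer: -20*sqrt(174345)/197 ≈ -42.391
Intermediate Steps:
J = 2*sqrt(174345)/197 (J = sqrt(18 + 1/(-33 + (-33 + 31)/(-12 + 0))) = sqrt(18 + 1/(-33 - 2/(-12))) = sqrt(18 + 1/(-33 - 2*(-1/12))) = sqrt(18 + 1/(-33 + 1/6)) = sqrt(18 + 1/(-197/6)) = sqrt(18 - 6/197) = sqrt(3540/197) = 2*sqrt(174345)/197 ≈ 4.2391)
J*(-8 + (-2*3 + 4)) = (2*sqrt(174345)/197)*(-8 + (-2*3 + 4)) = (2*sqrt(174345)/197)*(-8 + (-6 + 4)) = (2*sqrt(174345)/197)*(-8 - 2) = (2*sqrt(174345)/197)*(-10) = -20*sqrt(174345)/197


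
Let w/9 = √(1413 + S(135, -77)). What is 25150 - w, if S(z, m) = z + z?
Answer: 25150 - 27*√187 ≈ 24781.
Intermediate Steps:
S(z, m) = 2*z
w = 27*√187 (w = 9*√(1413 + 2*135) = 9*√(1413 + 270) = 9*√1683 = 9*(3*√187) = 27*√187 ≈ 369.22)
25150 - w = 25150 - 27*√187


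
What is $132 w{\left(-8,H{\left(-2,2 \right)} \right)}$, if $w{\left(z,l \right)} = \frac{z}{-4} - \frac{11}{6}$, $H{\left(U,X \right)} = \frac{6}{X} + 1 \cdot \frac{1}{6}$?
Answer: $22$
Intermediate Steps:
$H{\left(U,X \right)} = \frac{1}{6} + \frac{6}{X}$ ($H{\left(U,X \right)} = \frac{6}{X} + 1 \cdot \frac{1}{6} = \frac{6}{X} + \frac{1}{6} = \frac{1}{6} + \frac{6}{X}$)
$w{\left(z,l \right)} = - \frac{11}{6} - \frac{z}{4}$ ($w{\left(z,l \right)} = z \left(- \frac{1}{4}\right) - \frac{11}{6} = - \frac{z}{4} - \frac{11}{6} = - \frac{11}{6} - \frac{z}{4}$)
$132 w{\left(-8,H{\left(-2,2 \right)} \right)} = 132 \left(- \frac{11}{6} - -2\right) = 132 \left(- \frac{11}{6} + 2\right) = 132 \cdot \frac{1}{6} = 22$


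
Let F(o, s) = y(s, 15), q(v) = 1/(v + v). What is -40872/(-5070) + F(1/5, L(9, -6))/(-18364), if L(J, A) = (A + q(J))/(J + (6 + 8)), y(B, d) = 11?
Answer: 9622021/1193660 ≈ 8.0609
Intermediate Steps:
q(v) = 1/(2*v)
L(J, A) = (A + 1/(2*J))/(14 + J) (L(J, A) = (A + 1/(2*J))/(J + (6 + 8)) = (A + 1/(2*J))/(J + 14) = (A + 1/(2*J))/(14 + J))
F(o, s) = 11
-40872/(-5070) + F(1/5, L(9, -6))/(-18364) = -40872/(-5070) + 11/(-18364) = -40872*(-1/5070) + 11*(-1/18364) = 524/65 - 11/18364 = 9622021/1193660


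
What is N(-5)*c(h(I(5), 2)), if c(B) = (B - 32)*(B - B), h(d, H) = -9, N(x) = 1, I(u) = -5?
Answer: 0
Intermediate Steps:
c(B) = 0 (c(B) = (-32 + B)*0 = 0)
N(-5)*c(h(I(5), 2)) = 1*0 = 0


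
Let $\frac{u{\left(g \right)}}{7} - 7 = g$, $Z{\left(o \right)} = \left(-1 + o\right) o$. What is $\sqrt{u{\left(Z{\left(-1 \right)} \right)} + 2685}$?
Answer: $2 \sqrt{687} \approx 52.421$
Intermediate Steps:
$Z{\left(o \right)} = o \left(-1 + o\right)$
$u{\left(g \right)} = 49 + 7 g$
$\sqrt{u{\left(Z{\left(-1 \right)} \right)} + 2685} = \sqrt{\left(49 + 7 \left(- (-1 - 1)\right)\right) + 2685} = \sqrt{\left(49 + 7 \left(\left(-1\right) \left(-2\right)\right)\right) + 2685} = \sqrt{\left(49 + 7 \cdot 2\right) + 2685} = \sqrt{\left(49 + 14\right) + 2685} = \sqrt{63 + 2685} = \sqrt{2748} = 2 \sqrt{687}$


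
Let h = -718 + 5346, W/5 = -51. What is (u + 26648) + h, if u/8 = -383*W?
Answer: 812596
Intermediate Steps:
W = -255 (W = 5*(-51) = -255)
h = 4628
u = 781320 (u = 8*(-383*(-255)) = 8*97665 = 781320)
(u + 26648) + h = (781320 + 26648) + 4628 = 807968 + 4628 = 812596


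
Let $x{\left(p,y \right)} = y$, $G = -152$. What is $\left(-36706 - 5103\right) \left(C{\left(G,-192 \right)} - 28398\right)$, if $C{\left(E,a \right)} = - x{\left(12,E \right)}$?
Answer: $1180937014$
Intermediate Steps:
$C{\left(E,a \right)} = - E$
$\left(-36706 - 5103\right) \left(C{\left(G,-192 \right)} - 28398\right) = \left(-36706 - 5103\right) \left(\left(-1\right) \left(-152\right) - 28398\right) = - 41809 \left(152 - 28398\right) = \left(-41809\right) \left(-28246\right) = 1180937014$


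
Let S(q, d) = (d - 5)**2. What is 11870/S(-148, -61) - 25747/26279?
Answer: 9080809/5203242 ≈ 1.7452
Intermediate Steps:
S(q, d) = (-5 + d)**2
11870/S(-148, -61) - 25747/26279 = 11870/((-5 - 61)**2) - 25747/26279 = 11870/((-66)**2) - 25747*1/26279 = 11870/4356 - 25747/26279 = 11870*(1/4356) - 25747/26279 = 5935/2178 - 25747/26279 = 9080809/5203242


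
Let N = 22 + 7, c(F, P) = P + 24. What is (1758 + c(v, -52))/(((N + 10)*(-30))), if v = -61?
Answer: -173/117 ≈ -1.4786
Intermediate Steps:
c(F, P) = 24 + P
N = 29
(1758 + c(v, -52))/(((N + 10)*(-30))) = (1758 + (24 - 52))/(((29 + 10)*(-30))) = (1758 - 28)/((39*(-30))) = 1730/(-1170) = 1730*(-1/1170) = -173/117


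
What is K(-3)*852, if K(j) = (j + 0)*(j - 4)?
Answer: 17892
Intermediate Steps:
K(j) = j*(-4 + j)
K(-3)*852 = -3*(-4 - 3)*852 = -3*(-7)*852 = 21*852 = 17892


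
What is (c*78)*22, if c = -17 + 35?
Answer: 30888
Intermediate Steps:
c = 18
(c*78)*22 = (18*78)*22 = 1404*22 = 30888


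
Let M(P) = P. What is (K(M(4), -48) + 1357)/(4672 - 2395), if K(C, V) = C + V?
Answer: 1313/2277 ≈ 0.57664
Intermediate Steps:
(K(M(4), -48) + 1357)/(4672 - 2395) = ((4 - 48) + 1357)/(4672 - 2395) = (-44 + 1357)/2277 = 1313*(1/2277) = 1313/2277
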